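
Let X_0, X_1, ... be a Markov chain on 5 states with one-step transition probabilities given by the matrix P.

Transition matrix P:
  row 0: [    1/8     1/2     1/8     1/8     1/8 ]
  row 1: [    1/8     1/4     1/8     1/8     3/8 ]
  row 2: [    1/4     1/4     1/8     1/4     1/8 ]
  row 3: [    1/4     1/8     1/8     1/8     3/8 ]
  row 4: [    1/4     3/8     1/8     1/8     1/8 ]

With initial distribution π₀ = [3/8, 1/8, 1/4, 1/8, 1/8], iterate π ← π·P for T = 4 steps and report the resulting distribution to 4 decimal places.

π = [0.1876, 0.3092, 0.1250, 0.1406, 0.2375]

t=0: π = [0.3750, 0.1250, 0.2500, 0.1250, 0.1250]
t=1: π = [0.1875, 0.3438, 0.1250, 0.1563, 0.1875]
t=2: π = [0.1836, 0.3008, 0.1250, 0.1406, 0.2500]
t=3: π = [0.1895, 0.3096, 0.1250, 0.1406, 0.2354]
t=4: π = [0.1876, 0.3092, 0.1250, 0.1406, 0.2375]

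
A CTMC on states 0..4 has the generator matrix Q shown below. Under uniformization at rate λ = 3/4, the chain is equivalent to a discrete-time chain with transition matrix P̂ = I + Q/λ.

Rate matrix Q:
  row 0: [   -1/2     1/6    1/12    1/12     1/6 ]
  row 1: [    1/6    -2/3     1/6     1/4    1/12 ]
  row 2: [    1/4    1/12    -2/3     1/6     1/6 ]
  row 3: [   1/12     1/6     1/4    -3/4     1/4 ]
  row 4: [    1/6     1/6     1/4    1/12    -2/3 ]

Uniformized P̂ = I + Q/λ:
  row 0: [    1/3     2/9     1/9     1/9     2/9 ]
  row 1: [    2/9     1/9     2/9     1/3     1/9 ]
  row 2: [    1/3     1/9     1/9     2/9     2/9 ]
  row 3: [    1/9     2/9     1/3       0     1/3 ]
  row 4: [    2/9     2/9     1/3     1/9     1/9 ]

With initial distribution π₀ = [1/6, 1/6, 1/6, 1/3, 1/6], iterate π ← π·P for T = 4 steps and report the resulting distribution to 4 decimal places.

π = [0.2567, 0.1790, 0.2099, 0.1571, 0.1973]

t=0: π = [0.1667, 0.1667, 0.1667, 0.3333, 0.1667]
t=1: π = [0.2222, 0.1852, 0.2407, 0.1296, 0.2222]
t=2: π = [0.2593, 0.1749, 0.2099, 0.1646, 0.1914]
t=3: π = [0.2561, 0.1795, 0.2096, 0.1550, 0.1998]
t=4: π = [0.2567, 0.1790, 0.2099, 0.1571, 0.1973]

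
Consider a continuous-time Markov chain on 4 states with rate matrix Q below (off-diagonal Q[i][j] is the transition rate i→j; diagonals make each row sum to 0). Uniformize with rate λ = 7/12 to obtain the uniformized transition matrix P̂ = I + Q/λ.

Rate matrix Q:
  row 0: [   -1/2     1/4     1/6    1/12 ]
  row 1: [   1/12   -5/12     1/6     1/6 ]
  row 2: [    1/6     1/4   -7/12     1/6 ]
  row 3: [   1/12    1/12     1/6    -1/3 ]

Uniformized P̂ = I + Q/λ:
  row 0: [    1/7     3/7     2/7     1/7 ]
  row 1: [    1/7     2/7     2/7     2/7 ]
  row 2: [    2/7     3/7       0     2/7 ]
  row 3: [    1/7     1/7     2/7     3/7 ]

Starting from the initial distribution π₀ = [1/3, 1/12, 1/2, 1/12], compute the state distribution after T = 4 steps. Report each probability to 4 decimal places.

π = [0.1737, 0.2985, 0.2241, 0.3037]

t=0: π = [0.3333, 0.0833, 0.5000, 0.0833]
t=1: π = [0.2143, 0.3929, 0.1429, 0.2500]
t=2: π = [0.1633, 0.3010, 0.2449, 0.2908]
t=3: π = [0.1778, 0.3025, 0.2157, 0.3039]
t=4: π = [0.1737, 0.2985, 0.2241, 0.3037]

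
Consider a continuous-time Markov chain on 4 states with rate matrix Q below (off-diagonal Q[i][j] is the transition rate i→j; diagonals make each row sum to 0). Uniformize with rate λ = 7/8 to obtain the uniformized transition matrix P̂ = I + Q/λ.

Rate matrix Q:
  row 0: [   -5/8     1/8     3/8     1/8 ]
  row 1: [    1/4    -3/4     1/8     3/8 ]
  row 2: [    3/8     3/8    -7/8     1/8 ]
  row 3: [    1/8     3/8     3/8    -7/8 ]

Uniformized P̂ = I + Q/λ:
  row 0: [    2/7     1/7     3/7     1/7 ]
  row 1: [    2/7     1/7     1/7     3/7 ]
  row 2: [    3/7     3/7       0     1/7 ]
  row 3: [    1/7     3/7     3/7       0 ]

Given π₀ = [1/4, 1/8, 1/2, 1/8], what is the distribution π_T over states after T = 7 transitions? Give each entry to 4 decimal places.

π = [0.2933, 0.2679, 0.2467, 0.1921]

t=0: π = [0.2500, 0.1250, 0.5000, 0.1250]
t=1: π = [0.3393, 0.3214, 0.1786, 0.1607]
t=2: π = [0.2883, 0.2398, 0.2602, 0.2117]
t=3: π = [0.2926, 0.2777, 0.2485, 0.1811]
t=4: π = [0.2953, 0.2656, 0.2427, 0.1963]
t=5: π = [0.2923, 0.2683, 0.2487, 0.1907]
t=6: π = [0.2940, 0.2684, 0.2453, 0.1923]
t=7: π = [0.2933, 0.2679, 0.2467, 0.1921]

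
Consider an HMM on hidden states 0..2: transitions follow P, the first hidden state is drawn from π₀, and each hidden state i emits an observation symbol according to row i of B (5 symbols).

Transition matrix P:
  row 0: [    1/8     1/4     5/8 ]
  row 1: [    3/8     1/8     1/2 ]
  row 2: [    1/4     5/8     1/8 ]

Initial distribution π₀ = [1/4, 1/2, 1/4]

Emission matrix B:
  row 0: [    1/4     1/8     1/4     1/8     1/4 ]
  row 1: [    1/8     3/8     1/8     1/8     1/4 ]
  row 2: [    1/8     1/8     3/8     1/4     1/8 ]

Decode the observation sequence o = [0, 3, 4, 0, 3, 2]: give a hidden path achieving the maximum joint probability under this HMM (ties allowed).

path = [0, 2, 1, 0, 2, 1]

t=0: δ = [6.250e-02, 6.250e-02, 3.125e-02]  (obs o_0=0)
t=1: δ = [2.930e-03, 2.441e-03, 9.766e-03]  ψ = [1, 2, 0]  (obs o_1=3)
t=2: δ = [6.104e-04, 1.526e-03, 2.289e-04]  ψ = [2, 2, 0]  (obs o_2=4)
t=3: δ = [1.431e-04, 2.384e-05, 9.537e-05]  ψ = [1, 1, 1]  (obs o_3=0)
t=4: δ = [2.980e-06, 7.451e-06, 2.235e-05]  ψ = [2, 2, 0]  (obs o_4=3)
t=5: δ = [1.397e-06, 1.746e-06, 1.397e-06]  ψ = [2, 2, 1]  (obs o_5=2)
backtrack: best end state = 1; path = [0, 2, 1, 0, 2, 1]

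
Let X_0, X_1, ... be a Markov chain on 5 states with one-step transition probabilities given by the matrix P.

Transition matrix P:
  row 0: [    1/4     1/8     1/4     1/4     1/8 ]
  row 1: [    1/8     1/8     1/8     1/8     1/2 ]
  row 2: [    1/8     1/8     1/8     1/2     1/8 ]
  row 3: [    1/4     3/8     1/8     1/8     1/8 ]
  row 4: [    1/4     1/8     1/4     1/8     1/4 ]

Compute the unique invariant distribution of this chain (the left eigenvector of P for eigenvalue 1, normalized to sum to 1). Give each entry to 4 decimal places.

Balance equations π_j = Σ_i π_i·P[i][j]:
  π_0 = 1/4·π_0 + 1/8·π_1 + 1/8·π_2 + 1/4·π_3 + 1/4·π_4
  π_1 = 1/8·π_0 + 1/8·π_1 + 1/8·π_2 + 3/8·π_3 + 1/8·π_4
  π_2 = 1/4·π_0 + 1/8·π_1 + 1/8·π_2 + 1/8·π_3 + 1/4·π_4
  π_3 = 1/4·π_0 + 1/8·π_1 + 1/2·π_2 + 1/8·π_3 + 1/8·π_4
  normalize: π_0 + π_1 + π_2 + π_3 + π_4 = 1
Solving the linear system gives exactly π = [997/4856, 871/4856, 865/4856, 132/607, 1067/4856].

π = [0.2053, 0.1794, 0.1781, 0.2175, 0.2197]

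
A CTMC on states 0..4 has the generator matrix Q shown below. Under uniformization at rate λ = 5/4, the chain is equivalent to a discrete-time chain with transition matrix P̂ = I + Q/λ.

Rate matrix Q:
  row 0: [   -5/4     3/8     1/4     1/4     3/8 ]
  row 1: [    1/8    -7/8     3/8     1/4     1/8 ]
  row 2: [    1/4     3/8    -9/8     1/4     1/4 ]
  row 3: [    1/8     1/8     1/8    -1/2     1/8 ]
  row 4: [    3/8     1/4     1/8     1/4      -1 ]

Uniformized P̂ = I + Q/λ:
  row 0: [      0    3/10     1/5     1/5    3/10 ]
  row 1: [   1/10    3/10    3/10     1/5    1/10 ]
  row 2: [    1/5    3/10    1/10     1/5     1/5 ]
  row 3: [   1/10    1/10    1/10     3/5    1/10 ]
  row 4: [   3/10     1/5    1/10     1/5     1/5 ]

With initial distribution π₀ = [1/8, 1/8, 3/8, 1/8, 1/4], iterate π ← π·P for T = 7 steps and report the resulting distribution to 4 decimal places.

t=0: π = [0.1250, 0.1250, 0.3750, 0.1250, 0.2500]
t=1: π = [0.1750, 0.2500, 0.1375, 0.2500, 0.1875]
t=2: π = [0.1338, 0.2313, 0.1675, 0.3000, 0.1675]
t=3: π = [0.1369, 0.2233, 0.1596, 0.3200, 0.1603]
t=4: π = [0.1343, 0.2200, 0.1583, 0.3280, 0.1594]
t=5: π = [0.1343, 0.2185, 0.1574, 0.3312, 0.1586]
t=6: π = [0.1340, 0.2179, 0.1571, 0.3325, 0.1585]
t=7: π = [0.1340, 0.2177, 0.1570, 0.3330, 0.1584]

π = [0.1340, 0.2177, 0.1570, 0.3330, 0.1584]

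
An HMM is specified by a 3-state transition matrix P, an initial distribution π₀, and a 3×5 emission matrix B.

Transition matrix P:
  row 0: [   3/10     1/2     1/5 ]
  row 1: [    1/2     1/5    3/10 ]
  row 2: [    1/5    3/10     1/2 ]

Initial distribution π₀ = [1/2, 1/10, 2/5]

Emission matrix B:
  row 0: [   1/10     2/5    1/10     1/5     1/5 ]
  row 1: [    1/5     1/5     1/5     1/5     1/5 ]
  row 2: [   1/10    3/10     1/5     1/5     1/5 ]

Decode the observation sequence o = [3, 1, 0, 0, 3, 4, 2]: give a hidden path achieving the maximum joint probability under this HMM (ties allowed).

t=0: δ = [1.000e-01, 2.000e-02, 8.000e-02]  (obs o_0=3)
t=1: δ = [1.200e-02, 1.000e-02, 1.200e-02]  ψ = [0, 0, 2]  (obs o_1=1)
t=2: δ = [5.000e-04, 1.200e-03, 6.000e-04]  ψ = [1, 0, 2]  (obs o_2=0)
t=3: δ = [6.000e-05, 5.000e-05, 3.600e-05]  ψ = [1, 0, 1]  (obs o_3=0)
t=4: δ = [5.000e-06, 6.000e-06, 3.600e-06]  ψ = [1, 0, 2]  (obs o_4=3)
t=5: δ = [6.000e-07, 5.000e-07, 3.600e-07]  ψ = [1, 0, 1]  (obs o_5=4)
t=6: δ = [2.500e-08, 6.000e-08, 3.600e-08]  ψ = [1, 0, 2]  (obs o_6=2)
backtrack: best end state = 1; path = [0, 0, 1, 0, 1, 0, 1]

path = [0, 0, 1, 0, 1, 0, 1]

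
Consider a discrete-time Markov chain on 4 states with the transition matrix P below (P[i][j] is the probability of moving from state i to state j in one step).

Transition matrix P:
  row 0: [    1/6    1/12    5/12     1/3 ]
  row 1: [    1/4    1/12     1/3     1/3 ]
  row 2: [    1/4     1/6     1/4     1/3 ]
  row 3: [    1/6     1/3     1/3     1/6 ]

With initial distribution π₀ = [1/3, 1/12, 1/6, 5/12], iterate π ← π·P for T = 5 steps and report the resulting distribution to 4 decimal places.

t=0: π = [0.3333, 0.0833, 0.1667, 0.4167]
t=1: π = [0.1875, 0.2014, 0.3472, 0.2639]
t=2: π = [0.2124, 0.1782, 0.3200, 0.2894]
t=3: π = [0.2082, 0.1823, 0.3244, 0.2851]
t=4: π = [0.2089, 0.1816, 0.3237, 0.2858]
t=5: π = [0.2088, 0.1818, 0.3238, 0.2857]

π = [0.2088, 0.1818, 0.3238, 0.2857]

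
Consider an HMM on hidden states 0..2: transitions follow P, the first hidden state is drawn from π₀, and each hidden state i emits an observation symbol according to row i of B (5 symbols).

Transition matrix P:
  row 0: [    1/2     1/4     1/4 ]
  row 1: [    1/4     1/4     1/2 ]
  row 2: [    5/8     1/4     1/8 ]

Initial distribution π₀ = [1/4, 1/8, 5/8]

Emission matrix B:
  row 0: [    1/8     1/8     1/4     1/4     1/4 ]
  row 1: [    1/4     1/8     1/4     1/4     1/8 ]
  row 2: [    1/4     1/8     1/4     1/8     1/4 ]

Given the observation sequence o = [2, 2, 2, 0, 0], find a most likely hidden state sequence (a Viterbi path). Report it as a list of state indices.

path = [2, 0, 0, 1, 2]

t=0: δ = [6.250e-02, 3.125e-02, 1.562e-01]  (obs o_0=2)
t=1: δ = [2.441e-02, 9.766e-03, 4.883e-03]  ψ = [2, 2, 2]  (obs o_1=2)
t=2: δ = [3.052e-03, 1.526e-03, 1.526e-03]  ψ = [0, 0, 0]  (obs o_2=2)
t=3: δ = [1.907e-04, 1.907e-04, 1.907e-04]  ψ = [0, 0, 0]  (obs o_3=0)
t=4: δ = [1.490e-05, 1.192e-05, 2.384e-05]  ψ = [2, 0, 1]  (obs o_4=0)
backtrack: best end state = 2; path = [2, 0, 0, 1, 2]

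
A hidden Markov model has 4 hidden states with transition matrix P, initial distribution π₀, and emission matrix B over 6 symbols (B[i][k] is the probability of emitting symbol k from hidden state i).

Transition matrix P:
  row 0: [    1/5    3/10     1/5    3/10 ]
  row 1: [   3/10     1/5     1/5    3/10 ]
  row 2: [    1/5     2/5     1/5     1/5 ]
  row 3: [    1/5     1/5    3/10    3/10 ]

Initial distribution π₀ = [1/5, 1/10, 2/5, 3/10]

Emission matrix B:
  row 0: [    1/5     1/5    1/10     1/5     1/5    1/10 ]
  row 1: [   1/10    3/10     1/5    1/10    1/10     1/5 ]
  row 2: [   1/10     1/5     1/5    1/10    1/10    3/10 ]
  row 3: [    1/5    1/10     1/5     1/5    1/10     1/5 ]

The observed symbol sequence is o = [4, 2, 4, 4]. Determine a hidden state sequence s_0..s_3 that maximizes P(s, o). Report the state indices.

path = [2, 1, 0, 0]

t=0: δ = [4.000e-02, 1.000e-02, 4.000e-02, 3.000e-02]  (obs o_0=4)
t=1: δ = [8.000e-04, 3.200e-03, 1.800e-03, 2.400e-03]  ψ = [0, 2, 3, 0]  (obs o_1=2)
t=2: δ = [1.920e-04, 7.200e-05, 7.200e-05, 9.600e-05]  ψ = [1, 2, 3, 1]  (obs o_2=4)
t=3: δ = [7.680e-06, 5.760e-06, 3.840e-06, 5.760e-06]  ψ = [0, 0, 0, 0]  (obs o_3=4)
backtrack: best end state = 0; path = [2, 1, 0, 0]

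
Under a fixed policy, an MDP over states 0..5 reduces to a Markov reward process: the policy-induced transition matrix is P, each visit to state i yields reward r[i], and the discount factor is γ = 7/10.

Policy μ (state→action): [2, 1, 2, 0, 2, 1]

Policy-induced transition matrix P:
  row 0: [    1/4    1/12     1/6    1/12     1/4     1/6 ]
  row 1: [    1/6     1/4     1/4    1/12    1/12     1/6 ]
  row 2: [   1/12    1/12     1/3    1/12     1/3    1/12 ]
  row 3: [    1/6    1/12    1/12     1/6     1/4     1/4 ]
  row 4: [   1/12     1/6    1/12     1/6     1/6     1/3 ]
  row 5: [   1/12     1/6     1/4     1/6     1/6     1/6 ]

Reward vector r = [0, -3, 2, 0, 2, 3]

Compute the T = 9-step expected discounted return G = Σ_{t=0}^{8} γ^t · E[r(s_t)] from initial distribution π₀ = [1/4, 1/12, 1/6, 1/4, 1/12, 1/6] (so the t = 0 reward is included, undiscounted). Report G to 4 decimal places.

t=0: π = [0.2500, 0.0833, 0.1667, 0.2500, 0.0833, 0.1667], E[r] = 0.7500, γ^t·E[r] = 0.750000, running G = 0.750000
t=1: π = [0.1528, 0.1181, 0.1875, 0.1250, 0.2292, 0.1875], E[r] = 1.0417, γ^t·E[r] = 0.729167, running G = 1.479167
t=2: π = [0.1291, 0.1377, 0.1939, 0.1285, 0.2112, 0.1997], E[r] = 0.9959, γ^t·E[r] = 0.488015, running G = 1.967182
t=3: π = [0.1270, 0.1405, 0.1988, 0.1283, 0.2090, 0.1964], E[r] = 0.9832, γ^t·E[r] = 0.337227, running G = 2.304409
t=4: π = [0.1269, 0.1405, 0.1998, 0.1278, 0.2094, 0.1956], E[r] = 0.9835, γ^t·E[r] = 0.236142, running G = 2.540551
t=5: π = [0.1268, 0.1405, 0.1999, 0.1277, 0.2095, 0.1956], E[r] = 0.9839, γ^t·E[r] = 0.165362, running G = 2.705912
t=6: π = [0.1268, 0.1405, 0.1999, 0.1277, 0.2095, 0.1956], E[r] = 0.9839, γ^t·E[r] = 0.115758, running G = 2.821671
t=7: π = [0.1268, 0.1405, 0.1999, 0.1277, 0.2095, 0.1956], E[r] = 0.9839, γ^t·E[r] = 0.081031, running G = 2.902702
t=8: π = [0.1268, 0.1405, 0.1999, 0.1277, 0.2095, 0.1956], E[r] = 0.9839, γ^t·E[r] = 0.056722, running G = 2.959423

G = 2.9594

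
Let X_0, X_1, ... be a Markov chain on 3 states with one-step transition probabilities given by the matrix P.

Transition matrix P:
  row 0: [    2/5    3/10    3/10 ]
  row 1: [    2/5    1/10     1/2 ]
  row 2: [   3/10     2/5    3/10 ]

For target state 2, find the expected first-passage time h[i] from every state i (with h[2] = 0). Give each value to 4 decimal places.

h = [2.8571, 2.3810, 0.0000]

First-step conditioning: h[2] = 0; for i ≠ 2, h[i] = 1 + Σ_k P[i][k]·h[k].
  h[0] = 1 + 2/5·h[0] + 3/10·h[1]
  h[1] = 1 + 2/5·h[0] + 1/10·h[1]
Solving the 2×2 linear system over states ≠ 2 gives exactly h = [20/7, 50/21, 0] (h[2] = 0 is the target).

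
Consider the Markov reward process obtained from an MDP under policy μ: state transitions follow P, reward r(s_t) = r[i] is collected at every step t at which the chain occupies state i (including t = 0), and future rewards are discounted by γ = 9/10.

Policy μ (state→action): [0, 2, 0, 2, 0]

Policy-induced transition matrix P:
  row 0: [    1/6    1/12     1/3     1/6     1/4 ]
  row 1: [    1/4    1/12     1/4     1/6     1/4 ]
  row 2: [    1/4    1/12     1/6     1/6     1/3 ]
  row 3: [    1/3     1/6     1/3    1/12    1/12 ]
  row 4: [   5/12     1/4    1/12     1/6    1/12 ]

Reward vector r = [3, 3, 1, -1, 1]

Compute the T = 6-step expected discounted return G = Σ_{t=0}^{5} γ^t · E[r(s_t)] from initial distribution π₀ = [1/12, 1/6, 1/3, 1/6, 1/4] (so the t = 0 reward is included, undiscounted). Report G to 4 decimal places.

t=0: π = [0.0833, 0.1667, 0.3333, 0.1667, 0.2500], E[r] = 1.1667, γ^t·E[r] = 1.166667, running G = 1.166667
t=1: π = [0.2986, 0.1389, 0.2014, 0.1528, 0.2083], E[r] = 1.5694, γ^t·E[r] = 1.412500, running G = 2.579167
t=2: π = [0.2726, 0.1308, 0.2361, 0.1539, 0.2066], E[r] = 1.4988, γ^t·E[r] = 1.214063, running G = 3.793229
t=3: π = [0.2745, 0.1306, 0.2314, 0.1538, 0.2096], E[r] = 1.5026, γ^t·E[r] = 1.095398, running G = 4.888628
t=4: π = [0.2749, 0.1311, 0.2315, 0.1538, 0.2087], E[r] = 1.5042, γ^t·E[r] = 0.986919, running G = 5.875546
t=5: π = [0.2747, 0.1309, 0.2317, 0.1538, 0.2089], E[r] = 1.5036, γ^t·E[r] = 0.887854, running G = 6.763400

G = 6.7634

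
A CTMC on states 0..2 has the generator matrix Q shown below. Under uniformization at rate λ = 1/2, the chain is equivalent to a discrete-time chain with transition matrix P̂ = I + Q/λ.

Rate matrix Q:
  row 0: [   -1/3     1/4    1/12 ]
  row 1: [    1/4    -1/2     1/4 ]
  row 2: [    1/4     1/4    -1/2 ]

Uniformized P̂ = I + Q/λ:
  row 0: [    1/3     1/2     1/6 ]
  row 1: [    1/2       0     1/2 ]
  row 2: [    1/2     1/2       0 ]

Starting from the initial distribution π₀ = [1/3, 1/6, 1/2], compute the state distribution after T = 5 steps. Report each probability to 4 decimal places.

π = [0.4286, 0.3385, 0.2329]

t=0: π = [0.3333, 0.1667, 0.5000]
t=1: π = [0.4444, 0.4167, 0.1389]
t=2: π = [0.4259, 0.2917, 0.2824]
t=3: π = [0.4290, 0.3542, 0.2168]
t=4: π = [0.4285, 0.3229, 0.2486]
t=5: π = [0.4286, 0.3385, 0.2329]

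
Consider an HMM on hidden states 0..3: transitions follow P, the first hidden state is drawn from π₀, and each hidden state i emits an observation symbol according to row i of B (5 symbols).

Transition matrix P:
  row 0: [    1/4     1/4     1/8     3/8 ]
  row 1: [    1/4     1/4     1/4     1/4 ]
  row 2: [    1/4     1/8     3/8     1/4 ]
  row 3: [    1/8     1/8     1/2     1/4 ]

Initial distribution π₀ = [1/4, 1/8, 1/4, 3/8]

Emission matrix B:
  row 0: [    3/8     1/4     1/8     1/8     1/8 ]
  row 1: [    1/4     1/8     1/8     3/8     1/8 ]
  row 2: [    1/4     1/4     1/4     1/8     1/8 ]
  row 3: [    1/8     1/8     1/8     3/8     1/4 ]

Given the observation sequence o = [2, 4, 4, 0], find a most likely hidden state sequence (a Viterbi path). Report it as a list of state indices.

t=0: δ = [3.125e-02, 1.562e-02, 6.250e-02, 4.688e-02]  (obs o_0=2)
t=1: δ = [1.953e-03, 9.766e-04, 2.930e-03, 3.906e-03]  ψ = [2, 0, 2, 2]  (obs o_1=4)
t=2: δ = [9.155e-05, 6.104e-05, 2.441e-04, 2.441e-04]  ψ = [2, 0, 3, 3]  (obs o_2=4)
t=3: δ = [2.289e-05, 7.629e-06, 3.052e-05, 7.629e-06]  ψ = [2, 2, 3, 2]  (obs o_3=0)
backtrack: best end state = 2; path = [2, 3, 3, 2]

path = [2, 3, 3, 2]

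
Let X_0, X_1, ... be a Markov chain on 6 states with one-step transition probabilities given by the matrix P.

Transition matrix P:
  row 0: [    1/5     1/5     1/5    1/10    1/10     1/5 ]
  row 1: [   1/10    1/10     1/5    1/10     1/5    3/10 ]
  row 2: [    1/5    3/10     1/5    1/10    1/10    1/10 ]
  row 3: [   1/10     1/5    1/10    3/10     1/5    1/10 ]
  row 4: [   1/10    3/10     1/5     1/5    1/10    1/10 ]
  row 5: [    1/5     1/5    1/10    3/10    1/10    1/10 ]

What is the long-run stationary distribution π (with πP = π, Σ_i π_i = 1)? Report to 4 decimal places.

π = [0.1470, 0.2096, 0.1662, 0.1815, 0.1391, 0.1566]

Balance equations π_j = Σ_i π_i·P[i][j]:
  π_0 = 1/5·π_0 + 1/10·π_1 + 1/5·π_2 + 1/10·π_3 + 1/10·π_4 + 1/5·π_5
  π_1 = 1/5·π_0 + 1/10·π_1 + 3/10·π_2 + 1/5·π_3 + 3/10·π_4 + 1/5·π_5
  π_2 = 1/5·π_0 + 1/5·π_1 + 1/5·π_2 + 1/10·π_3 + 1/5·π_4 + 1/10·π_5
  π_3 = 1/10·π_0 + 1/10·π_1 + 1/10·π_2 + 3/10·π_3 + 1/5·π_4 + 3/10·π_5
  π_4 = 1/10·π_0 + 1/5·π_1 + 1/10·π_2 + 1/5·π_3 + 1/10·π_4 + 1/10·π_5
  normalize: π_0 + π_1 + π_2 + π_3 + π_4 + π_5 = 1
Solving the linear system gives exactly π = [1009/6865, 10071/48055, 7986/48055, 8724/48055, 191/1373, 7526/48055].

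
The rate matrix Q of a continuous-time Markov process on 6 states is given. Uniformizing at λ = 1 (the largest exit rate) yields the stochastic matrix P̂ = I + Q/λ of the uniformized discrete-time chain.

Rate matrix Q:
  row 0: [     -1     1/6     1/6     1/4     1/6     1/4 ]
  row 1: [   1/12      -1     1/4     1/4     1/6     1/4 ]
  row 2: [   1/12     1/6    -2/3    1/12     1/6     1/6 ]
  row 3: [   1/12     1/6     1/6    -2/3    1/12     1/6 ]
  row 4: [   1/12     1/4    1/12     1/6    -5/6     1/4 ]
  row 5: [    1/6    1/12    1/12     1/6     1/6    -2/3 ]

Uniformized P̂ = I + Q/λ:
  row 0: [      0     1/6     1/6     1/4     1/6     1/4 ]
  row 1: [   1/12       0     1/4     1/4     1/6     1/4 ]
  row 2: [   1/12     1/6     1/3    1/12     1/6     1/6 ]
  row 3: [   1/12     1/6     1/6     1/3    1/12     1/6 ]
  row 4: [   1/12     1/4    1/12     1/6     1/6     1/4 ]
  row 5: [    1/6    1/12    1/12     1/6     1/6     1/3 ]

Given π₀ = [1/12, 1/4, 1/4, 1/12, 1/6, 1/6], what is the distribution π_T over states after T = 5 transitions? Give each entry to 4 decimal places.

π = [0.0952, 0.1365, 0.1749, 0.2057, 0.1495, 0.2382]

t=0: π = [0.0833, 0.2500, 0.2500, 0.0833, 0.1667, 0.1667]
t=1: π = [0.0903, 0.1250, 0.2014, 0.1875, 0.1597, 0.2361]
t=2: π = [0.0955, 0.1395, 0.1777, 0.1991, 0.1510, 0.2373]
t=3: π = [0.0951, 0.1362, 0.1755, 0.2046, 0.1501, 0.2384]
t=4: π = [0.0953, 0.1366, 0.1749, 0.2054, 0.1496, 0.2382]
t=5: π = [0.0952, 0.1365, 0.1749, 0.2057, 0.1495, 0.2382]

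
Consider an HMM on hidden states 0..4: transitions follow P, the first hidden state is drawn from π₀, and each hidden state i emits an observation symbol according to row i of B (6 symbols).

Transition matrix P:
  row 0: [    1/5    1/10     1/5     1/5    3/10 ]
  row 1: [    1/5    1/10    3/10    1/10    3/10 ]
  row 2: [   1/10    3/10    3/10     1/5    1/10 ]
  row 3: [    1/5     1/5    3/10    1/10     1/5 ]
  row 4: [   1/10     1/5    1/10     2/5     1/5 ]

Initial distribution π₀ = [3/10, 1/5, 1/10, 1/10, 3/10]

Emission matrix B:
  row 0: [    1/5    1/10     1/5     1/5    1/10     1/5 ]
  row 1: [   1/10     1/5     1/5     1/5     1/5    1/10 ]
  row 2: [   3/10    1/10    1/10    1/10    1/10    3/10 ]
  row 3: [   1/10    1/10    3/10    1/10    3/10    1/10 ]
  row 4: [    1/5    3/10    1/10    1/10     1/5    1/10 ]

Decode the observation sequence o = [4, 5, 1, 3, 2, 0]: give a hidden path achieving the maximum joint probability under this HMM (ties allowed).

t=0: δ = [3.000e-02, 4.000e-02, 1.000e-02, 3.000e-02, 6.000e-02]  (obs o_0=4)
t=1: δ = [1.600e-03, 1.200e-03, 3.600e-03, 2.400e-03, 1.200e-03]  ψ = [1, 4, 1, 4, 1]  (obs o_1=5)
t=2: δ = [4.800e-05, 2.160e-04, 1.080e-04, 7.200e-05, 1.440e-04]  ψ = [3, 2, 2, 2, 0]  (obs o_2=1)
t=3: δ = [8.640e-06, 6.480e-06, 6.480e-06, 5.760e-06, 6.480e-06]  ψ = [1, 2, 1, 4, 1]  (obs o_3=3)
t=4: δ = [3.456e-07, 3.888e-07, 1.944e-07, 7.776e-07, 2.592e-07]  ψ = [0, 2, 1, 4, 0]  (obs o_4=2)
t=5: δ = [3.110e-08, 1.555e-08, 6.998e-08, 1.037e-08, 3.110e-08]  ψ = [3, 3, 3, 4, 3]  (obs o_5=0)
backtrack: best end state = 2; path = [1, 2, 1, 4, 3, 2]

path = [1, 2, 1, 4, 3, 2]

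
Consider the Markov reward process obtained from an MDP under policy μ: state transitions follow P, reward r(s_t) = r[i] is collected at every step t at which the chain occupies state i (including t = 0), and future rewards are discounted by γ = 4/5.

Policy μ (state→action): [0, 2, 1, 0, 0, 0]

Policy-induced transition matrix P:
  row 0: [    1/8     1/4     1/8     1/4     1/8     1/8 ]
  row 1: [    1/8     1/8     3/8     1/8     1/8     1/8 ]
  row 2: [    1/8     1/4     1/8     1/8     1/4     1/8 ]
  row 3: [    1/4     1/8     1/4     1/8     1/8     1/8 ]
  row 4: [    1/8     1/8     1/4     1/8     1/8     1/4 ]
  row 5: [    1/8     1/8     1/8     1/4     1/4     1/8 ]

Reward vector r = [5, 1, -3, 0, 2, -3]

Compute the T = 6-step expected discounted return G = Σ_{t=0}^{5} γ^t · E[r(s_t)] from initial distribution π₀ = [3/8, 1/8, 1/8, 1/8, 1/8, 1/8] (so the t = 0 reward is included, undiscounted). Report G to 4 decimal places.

t=0: π = [0.3750, 0.1250, 0.1250, 0.1250, 0.1250, 0.1250], E[r] = 1.5000, γ^t·E[r] = 1.500000, running G = 1.500000
t=1: π = [0.1406, 0.1875, 0.1875, 0.1875, 0.1563, 0.1406], E[r] = 0.2188, γ^t·E[r] = 0.175000, running G = 1.675000
t=2: π = [0.1484, 0.1660, 0.2148, 0.1602, 0.1660, 0.1445], E[r] = 0.1621, γ^t·E[r] = 0.103750, running G = 1.778750
t=3: π = [0.1450, 0.1704, 0.2073, 0.1616, 0.1699, 0.1458], E[r] = 0.1763, γ^t·E[r] = 0.090250, running G = 1.869000
t=4: π = [0.1452, 0.1690, 0.2090, 0.1613, 0.1691, 0.1462], E[r] = 0.1674, γ^t·E[r] = 0.068588, running G = 1.937588
t=5: π = [0.1452, 0.1693, 0.2086, 0.1614, 0.1694, 0.1461], E[r] = 0.1698, γ^t·E[r] = 0.055645, running G = 1.993233

G = 1.9932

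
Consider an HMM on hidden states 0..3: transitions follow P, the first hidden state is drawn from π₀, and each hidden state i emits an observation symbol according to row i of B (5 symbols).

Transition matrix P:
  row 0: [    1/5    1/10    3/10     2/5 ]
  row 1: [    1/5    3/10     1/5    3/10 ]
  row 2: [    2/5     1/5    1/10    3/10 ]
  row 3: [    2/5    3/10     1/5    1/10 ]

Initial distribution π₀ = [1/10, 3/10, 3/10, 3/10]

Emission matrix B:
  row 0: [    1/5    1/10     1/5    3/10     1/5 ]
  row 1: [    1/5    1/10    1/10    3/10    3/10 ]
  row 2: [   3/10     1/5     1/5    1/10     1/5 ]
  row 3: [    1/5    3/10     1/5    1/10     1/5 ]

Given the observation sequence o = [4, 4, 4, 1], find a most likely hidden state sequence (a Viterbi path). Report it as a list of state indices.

t=0: δ = [2.000e-02, 9.000e-02, 6.000e-02, 6.000e-02]  (obs o_0=4)
t=1: δ = [4.800e-03, 8.100e-03, 3.600e-03, 5.400e-03]  ψ = [2, 1, 1, 1]  (obs o_1=4)
t=2: δ = [4.320e-04, 7.290e-04, 3.240e-04, 4.860e-04]  ψ = [3, 1, 1, 1]  (obs o_2=4)
t=3: δ = [1.944e-05, 2.187e-05, 2.916e-05, 6.561e-05]  ψ = [3, 1, 1, 1]  (obs o_3=1)
backtrack: best end state = 3; path = [1, 1, 1, 3]

path = [1, 1, 1, 3]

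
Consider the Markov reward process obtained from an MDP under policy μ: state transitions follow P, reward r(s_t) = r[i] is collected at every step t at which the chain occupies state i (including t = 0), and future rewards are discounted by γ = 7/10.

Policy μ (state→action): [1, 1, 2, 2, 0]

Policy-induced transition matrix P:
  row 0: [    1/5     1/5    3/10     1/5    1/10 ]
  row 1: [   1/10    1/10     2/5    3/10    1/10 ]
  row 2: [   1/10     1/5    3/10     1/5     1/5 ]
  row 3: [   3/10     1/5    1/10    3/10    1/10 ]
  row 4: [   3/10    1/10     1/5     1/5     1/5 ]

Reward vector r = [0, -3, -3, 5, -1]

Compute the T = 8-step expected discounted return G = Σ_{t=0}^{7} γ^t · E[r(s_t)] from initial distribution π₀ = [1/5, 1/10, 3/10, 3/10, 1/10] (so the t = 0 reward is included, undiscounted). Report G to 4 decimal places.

t=0: π = [0.2000, 0.1000, 0.3000, 0.3000, 0.1000], E[r] = 0.2000, γ^t·E[r] = 0.200000, running G = 0.200000
t=1: π = [0.2000, 0.1800, 0.2400, 0.2400, 0.1400], E[r] = -0.2000, γ^t·E[r] = -0.140000, running G = 0.060000
t=2: π = [0.1960, 0.1680, 0.2560, 0.2420, 0.1380], E[r] = -0.2000, γ^t·E[r] = -0.098000, running G = -0.038000
t=3: π = [0.1956, 0.1694, 0.2546, 0.2410, 0.1394], E[r] = -0.2064, γ^t·E[r] = -0.070795, running G = -0.108795
t=4: π = [0.1956, 0.1691, 0.2548, 0.2410, 0.1394], E[r] = -0.2060, γ^t·E[r] = -0.049451, running G = -0.158246
t=5: π = [0.1957, 0.1691, 0.2548, 0.2410, 0.1394], E[r] = -0.2061, γ^t·E[r] = -0.034635, running G = -0.192881
t=6: π = [0.1957, 0.1691, 0.2548, 0.2410, 0.1394], E[r] = -0.2061, γ^t·E[r] = -0.024244, running G = -0.217126
t=7: π = [0.1957, 0.1691, 0.2548, 0.2410, 0.1394], E[r] = -0.2061, γ^t·E[r] = -0.016971, running G = -0.234097

G = -0.2341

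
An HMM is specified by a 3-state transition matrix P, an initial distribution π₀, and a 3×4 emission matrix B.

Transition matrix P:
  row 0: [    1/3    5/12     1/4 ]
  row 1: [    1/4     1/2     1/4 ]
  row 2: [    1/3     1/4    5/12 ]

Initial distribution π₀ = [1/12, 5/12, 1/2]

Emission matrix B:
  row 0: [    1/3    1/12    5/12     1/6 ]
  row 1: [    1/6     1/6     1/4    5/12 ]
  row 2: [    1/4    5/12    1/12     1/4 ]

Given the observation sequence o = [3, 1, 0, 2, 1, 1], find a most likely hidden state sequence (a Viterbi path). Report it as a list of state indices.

path = [2, 2, 0, 0, 2, 2]

t=0: δ = [1.389e-02, 1.736e-01, 1.250e-01]  (obs o_0=3)
t=1: δ = [3.617e-03, 1.447e-02, 2.170e-02]  ψ = [1, 1, 2]  (obs o_1=1)
t=2: δ = [2.411e-03, 1.206e-03, 2.261e-03]  ψ = [2, 1, 2]  (obs o_2=0)
t=3: δ = [3.349e-04, 2.512e-04, 7.849e-05]  ψ = [0, 0, 2]  (obs o_3=2)
t=4: δ = [9.303e-06, 2.326e-05, 3.489e-05]  ψ = [0, 0, 0]  (obs o_4=1)
t=5: δ = [9.690e-07, 1.938e-06, 6.056e-06]  ψ = [2, 1, 2]  (obs o_5=1)
backtrack: best end state = 2; path = [2, 2, 0, 0, 2, 2]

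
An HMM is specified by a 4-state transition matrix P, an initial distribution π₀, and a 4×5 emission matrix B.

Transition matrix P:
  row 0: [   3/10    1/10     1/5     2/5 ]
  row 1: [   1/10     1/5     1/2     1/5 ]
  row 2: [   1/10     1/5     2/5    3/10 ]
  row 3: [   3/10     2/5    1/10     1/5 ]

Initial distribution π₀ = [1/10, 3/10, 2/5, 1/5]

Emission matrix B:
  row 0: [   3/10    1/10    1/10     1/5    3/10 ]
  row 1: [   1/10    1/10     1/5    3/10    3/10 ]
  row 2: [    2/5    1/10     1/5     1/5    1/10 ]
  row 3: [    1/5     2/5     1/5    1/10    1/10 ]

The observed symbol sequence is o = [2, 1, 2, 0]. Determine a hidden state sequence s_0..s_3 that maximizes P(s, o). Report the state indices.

t=0: δ = [1.000e-02, 6.000e-02, 8.000e-02, 4.000e-02]  (obs o_0=2)
t=1: δ = [1.200e-03, 1.600e-03, 3.200e-03, 9.600e-03]  ψ = [3, 2, 2, 2]  (obs o_1=1)
t=2: δ = [2.880e-04, 7.680e-04, 2.560e-04, 3.840e-04]  ψ = [3, 3, 2, 3]  (obs o_2=2)
t=3: δ = [3.456e-05, 1.536e-05, 1.536e-04, 3.072e-05]  ψ = [3, 1, 1, 1]  (obs o_3=0)
backtrack: best end state = 2; path = [2, 3, 1, 2]

path = [2, 3, 1, 2]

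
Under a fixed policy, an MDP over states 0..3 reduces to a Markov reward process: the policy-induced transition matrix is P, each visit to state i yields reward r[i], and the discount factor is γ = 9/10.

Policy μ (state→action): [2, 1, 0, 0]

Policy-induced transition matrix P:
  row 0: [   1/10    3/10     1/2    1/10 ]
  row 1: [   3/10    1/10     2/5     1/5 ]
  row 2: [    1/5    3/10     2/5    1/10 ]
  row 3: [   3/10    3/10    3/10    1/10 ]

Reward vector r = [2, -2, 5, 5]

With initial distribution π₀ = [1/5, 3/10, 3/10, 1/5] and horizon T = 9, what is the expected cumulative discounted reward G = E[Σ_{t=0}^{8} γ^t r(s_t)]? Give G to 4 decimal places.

t=0: π = [0.2000, 0.3000, 0.3000, 0.2000], E[r] = 2.3000, γ^t·E[r] = 2.300000, running G = 2.300000
t=1: π = [0.2300, 0.2400, 0.4000, 0.1300], E[r] = 2.6300, γ^t·E[r] = 2.367000, running G = 4.667000
t=2: π = [0.2140, 0.2520, 0.4100, 0.1240], E[r] = 2.5940, γ^t·E[r] = 2.101140, running G = 6.768140
t=3: π = [0.2162, 0.2496, 0.4090, 0.1252], E[r] = 2.6042, γ^t·E[r] = 1.898462, running G = 8.666602
t=4: π = [0.2159, 0.2501, 0.4091, 0.1250], E[r] = 2.6019, γ^t·E[r] = 1.707080, running G = 10.373682
t=5: π = [0.2159, 0.2500, 0.4091, 0.1250], E[r] = 2.6024, γ^t·E[r] = 1.536666, running G = 11.910349
t=6: π = [0.2159, 0.2500, 0.4091, 0.1250], E[r] = 2.6023, γ^t·E[r] = 1.382945, running G = 13.293294
t=7: π = [0.2159, 0.2500, 0.4091, 0.1250], E[r] = 2.6023, γ^t·E[r] = 1.244661, running G = 14.537954
t=8: π = [0.2159, 0.2500, 0.4091, 0.1250], E[r] = 2.6023, γ^t·E[r] = 1.120193, running G = 15.658147

G = 15.6581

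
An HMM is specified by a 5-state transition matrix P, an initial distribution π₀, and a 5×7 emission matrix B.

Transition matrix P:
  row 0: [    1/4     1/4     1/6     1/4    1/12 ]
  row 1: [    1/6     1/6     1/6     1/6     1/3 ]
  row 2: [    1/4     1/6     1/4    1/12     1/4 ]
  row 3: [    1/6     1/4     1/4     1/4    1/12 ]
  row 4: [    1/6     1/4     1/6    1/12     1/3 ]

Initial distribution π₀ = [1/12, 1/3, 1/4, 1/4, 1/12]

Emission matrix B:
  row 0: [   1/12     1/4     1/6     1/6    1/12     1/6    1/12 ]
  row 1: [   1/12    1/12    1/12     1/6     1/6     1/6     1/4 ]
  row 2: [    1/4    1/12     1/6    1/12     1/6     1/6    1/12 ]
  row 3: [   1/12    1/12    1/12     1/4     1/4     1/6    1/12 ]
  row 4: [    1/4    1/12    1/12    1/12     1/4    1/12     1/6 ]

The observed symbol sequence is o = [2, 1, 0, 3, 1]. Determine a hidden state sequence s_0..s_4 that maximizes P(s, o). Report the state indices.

path = [2, 0, 2, 0, 0]

t=0: δ = [1.389e-02, 2.778e-02, 4.167e-02, 2.083e-02, 6.944e-03]  (obs o_0=2)
t=1: δ = [2.604e-03, 5.787e-04, 8.681e-04, 4.340e-04, 8.681e-04]  ψ = [2, 2, 2, 3, 2]  (obs o_1=1)
t=2: δ = [5.425e-05, 5.425e-05, 1.085e-04, 5.425e-05, 7.234e-05]  ψ = [0, 0, 0, 0, 4]  (obs o_2=0)
t=3: δ = [4.521e-06, 3.014e-06, 2.261e-06, 3.391e-06, 2.261e-06]  ψ = [2, 2, 2, 0, 2]  (obs o_3=3)
t=4: δ = [2.826e-07, 9.419e-08, 7.064e-08, 9.419e-08, 8.372e-08]  ψ = [0, 0, 3, 0, 1]  (obs o_4=1)
backtrack: best end state = 0; path = [2, 0, 2, 0, 0]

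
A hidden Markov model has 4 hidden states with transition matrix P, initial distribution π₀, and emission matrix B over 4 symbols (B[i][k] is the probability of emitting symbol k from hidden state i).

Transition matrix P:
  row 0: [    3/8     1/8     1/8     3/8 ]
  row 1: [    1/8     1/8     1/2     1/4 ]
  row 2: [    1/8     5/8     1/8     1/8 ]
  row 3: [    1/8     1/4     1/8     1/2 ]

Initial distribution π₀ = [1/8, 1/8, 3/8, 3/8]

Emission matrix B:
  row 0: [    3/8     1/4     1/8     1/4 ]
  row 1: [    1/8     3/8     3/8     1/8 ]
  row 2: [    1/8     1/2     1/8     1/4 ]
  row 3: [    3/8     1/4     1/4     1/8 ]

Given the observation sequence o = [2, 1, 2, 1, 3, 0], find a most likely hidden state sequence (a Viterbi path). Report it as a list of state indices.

t=0: δ = [1.562e-02, 4.688e-02, 4.688e-02, 9.375e-02]  (obs o_0=2)
t=1: δ = [2.930e-03, 1.099e-02, 1.172e-02, 1.172e-02]  ψ = [3, 2, 1, 3]  (obs o_1=1)
t=2: δ = [1.831e-04, 2.747e-03, 6.866e-04, 1.465e-03]  ψ = [2, 2, 1, 3]  (obs o_2=2)
t=3: δ = [8.583e-05, 1.609e-04, 6.866e-04, 1.831e-04]  ψ = [1, 2, 1, 3]  (obs o_3=1)
t=4: δ = [2.146e-05, 5.364e-05, 2.146e-05, 1.144e-05]  ψ = [2, 2, 2, 3]  (obs o_4=3)
t=5: δ = [3.017e-06, 1.676e-06, 3.353e-06, 5.029e-06]  ψ = [0, 2, 1, 1]  (obs o_5=0)
backtrack: best end state = 3; path = [1, 2, 1, 2, 1, 3]

path = [1, 2, 1, 2, 1, 3]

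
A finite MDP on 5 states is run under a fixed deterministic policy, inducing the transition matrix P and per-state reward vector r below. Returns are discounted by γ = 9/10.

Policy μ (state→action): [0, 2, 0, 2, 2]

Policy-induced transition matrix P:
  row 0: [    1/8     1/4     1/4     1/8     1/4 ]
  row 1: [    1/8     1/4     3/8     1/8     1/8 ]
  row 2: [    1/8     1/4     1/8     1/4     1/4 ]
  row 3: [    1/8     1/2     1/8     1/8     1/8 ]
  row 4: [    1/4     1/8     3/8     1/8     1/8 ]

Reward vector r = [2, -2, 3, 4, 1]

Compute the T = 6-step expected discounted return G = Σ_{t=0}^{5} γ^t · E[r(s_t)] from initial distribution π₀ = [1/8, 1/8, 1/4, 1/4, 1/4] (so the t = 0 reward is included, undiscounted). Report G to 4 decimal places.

G = 6.8113

t=0: π = [0.1250, 0.1250, 0.2500, 0.2500, 0.2500], E[r] = 2.0000, γ^t·E[r] = 2.000000, running G = 2.000000
t=1: π = [0.1563, 0.2813, 0.2344, 0.1563, 0.1719], E[r] = 1.2500, γ^t·E[r] = 1.125000, running G = 3.125000
t=2: π = [0.1465, 0.2676, 0.2578, 0.1543, 0.1738], E[r] = 1.3223, γ^t·E[r] = 1.071035, running G = 4.196035
t=3: π = [0.1467, 0.2668, 0.2537, 0.1572, 0.1755], E[r] = 1.3252, γ^t·E[r] = 0.966067, running G = 5.162103
t=4: π = [0.1469, 0.2674, 0.2539, 0.1567, 0.1750], E[r] = 1.3228, γ^t·E[r] = 0.867919, running G = 6.030021
t=5: π = [0.1469, 0.2673, 0.2540, 0.1567, 0.1751], E[r] = 1.3232, γ^t·E[r] = 0.781314, running G = 6.811335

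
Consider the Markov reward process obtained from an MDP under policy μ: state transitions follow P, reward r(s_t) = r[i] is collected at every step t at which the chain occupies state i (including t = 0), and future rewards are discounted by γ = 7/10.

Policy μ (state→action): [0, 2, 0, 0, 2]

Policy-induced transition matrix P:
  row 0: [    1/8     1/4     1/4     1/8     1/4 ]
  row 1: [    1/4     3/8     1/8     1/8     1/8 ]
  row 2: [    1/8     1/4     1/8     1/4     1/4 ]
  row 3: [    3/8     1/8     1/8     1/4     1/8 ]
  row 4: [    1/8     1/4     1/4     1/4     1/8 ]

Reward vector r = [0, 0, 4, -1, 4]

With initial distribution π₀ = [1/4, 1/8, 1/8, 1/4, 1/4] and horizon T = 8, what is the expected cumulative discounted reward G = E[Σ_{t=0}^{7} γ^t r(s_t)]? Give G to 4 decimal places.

t=0: π = [0.2500, 0.1250, 0.1250, 0.2500, 0.2500], E[r] = 1.2500, γ^t·E[r] = 1.250000, running G = 1.250000
t=1: π = [0.2031, 0.2344, 0.1875, 0.2031, 0.1719], E[r] = 1.2344, γ^t·E[r] = 0.864063, running G = 2.114063
t=2: π = [0.2051, 0.2539, 0.1719, 0.1953, 0.1738], E[r] = 1.1875, γ^t·E[r] = 0.581875, running G = 2.695938
t=3: π = [0.2056, 0.2573, 0.1724, 0.1926, 0.1721], E[r] = 1.1853, γ^t·E[r] = 0.406559, running G = 3.102496
t=4: π = [0.2053, 0.2581, 0.1722, 0.1921, 0.1722], E[r] = 1.1857, γ^t·E[r] = 0.284679, running G = 3.387175
t=5: π = [0.2053, 0.2582, 0.1722, 0.1921, 0.1722], E[r] = 1.1855, γ^t·E[r] = 0.199243, running G = 3.586418
t=6: π = [0.2053, 0.2583, 0.1722, 0.1921, 0.1722], E[r] = 1.1854, γ^t·E[r] = 0.139465, running G = 3.725883
t=7: π = [0.2053, 0.2583, 0.1722, 0.1921, 0.1722], E[r] = 1.1854, γ^t·E[r] = 0.097625, running G = 3.823508

G = 3.8235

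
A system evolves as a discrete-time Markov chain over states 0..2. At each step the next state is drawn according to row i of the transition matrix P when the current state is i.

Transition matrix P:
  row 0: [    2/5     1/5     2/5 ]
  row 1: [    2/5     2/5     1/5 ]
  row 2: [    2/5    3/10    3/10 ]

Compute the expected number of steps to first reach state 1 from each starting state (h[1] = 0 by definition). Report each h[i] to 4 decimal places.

First-step conditioning: h[1] = 0; for i ≠ 1, h[i] = 1 + Σ_k P[i][k]·h[k].
  h[0] = 1 + 2/5·h[0] + 2/5·h[2]
  h[2] = 1 + 2/5·h[0] + 3/10·h[2]
Solving the 2×2 linear system over states ≠ 1 gives exactly h = [55/13, 0, 50/13] (h[1] = 0 is the target).

h = [4.2308, 0.0000, 3.8462]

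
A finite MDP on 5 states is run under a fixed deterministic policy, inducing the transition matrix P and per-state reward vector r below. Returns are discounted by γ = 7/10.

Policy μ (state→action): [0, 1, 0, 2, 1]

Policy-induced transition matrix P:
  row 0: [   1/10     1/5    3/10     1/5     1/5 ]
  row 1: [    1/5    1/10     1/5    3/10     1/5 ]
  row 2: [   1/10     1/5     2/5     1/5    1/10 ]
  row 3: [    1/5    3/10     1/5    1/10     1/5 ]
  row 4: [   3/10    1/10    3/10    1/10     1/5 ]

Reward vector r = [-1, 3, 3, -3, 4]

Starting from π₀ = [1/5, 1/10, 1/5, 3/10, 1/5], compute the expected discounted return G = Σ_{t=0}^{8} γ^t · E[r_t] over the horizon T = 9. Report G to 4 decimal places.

G = 3.7245

t=0: π = [0.2000, 0.1000, 0.2000, 0.3000, 0.2000], E[r] = 0.6000, γ^t·E[r] = 0.600000, running G = 0.600000
t=1: π = [0.1800, 0.2000, 0.2800, 0.1600, 0.1800], E[r] = 1.5000, γ^t·E[r] = 1.050000, running G = 1.650000
t=2: π = [0.1720, 0.1780, 0.2920, 0.1860, 0.1720], E[r] = 1.3680, γ^t·E[r] = 0.670320, running G = 2.320320
t=3: π = [0.1708, 0.1836, 0.2928, 0.1820, 0.1708], E[r] = 1.3956, γ^t·E[r] = 0.478691, running G = 2.799011
t=4: π = [0.1707, 0.1828, 0.2927, 0.1831, 0.1707], E[r] = 1.3894, γ^t·E[r] = 0.333585, running G = 3.132596
t=5: π = [0.1707, 0.1830, 0.2927, 0.1829, 0.1707], E[r] = 1.3904, γ^t·E[r] = 0.233691, running G = 3.366287
t=6: π = [0.1707, 0.1829, 0.2927, 0.1829, 0.1707], E[r] = 1.3902, γ^t·E[r] = 0.163556, running G = 3.529844
t=7: π = [0.1707, 0.1829, 0.2927, 0.1829, 0.1707], E[r] = 1.3903, γ^t·E[r] = 0.114493, running G = 3.644337
t=8: π = [0.1707, 0.1829, 0.2927, 0.1829, 0.1707], E[r] = 1.3902, γ^t·E[r] = 0.080145, running G = 3.724481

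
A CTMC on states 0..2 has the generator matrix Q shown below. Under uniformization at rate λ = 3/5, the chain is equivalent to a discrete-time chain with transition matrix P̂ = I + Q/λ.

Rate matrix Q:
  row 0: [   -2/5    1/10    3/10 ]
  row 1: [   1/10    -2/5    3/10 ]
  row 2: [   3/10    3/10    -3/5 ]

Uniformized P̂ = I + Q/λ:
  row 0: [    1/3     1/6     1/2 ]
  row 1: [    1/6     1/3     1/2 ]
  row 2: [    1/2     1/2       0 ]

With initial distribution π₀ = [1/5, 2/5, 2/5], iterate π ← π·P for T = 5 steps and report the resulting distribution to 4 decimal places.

π = [0.3344, 0.3344, 0.3313]

t=0: π = [0.2000, 0.4000, 0.4000]
t=1: π = [0.3333, 0.3667, 0.3000]
t=2: π = [0.3222, 0.3278, 0.3500]
t=3: π = [0.3370, 0.3380, 0.3250]
t=4: π = [0.3312, 0.3313, 0.3375]
t=5: π = [0.3344, 0.3344, 0.3313]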